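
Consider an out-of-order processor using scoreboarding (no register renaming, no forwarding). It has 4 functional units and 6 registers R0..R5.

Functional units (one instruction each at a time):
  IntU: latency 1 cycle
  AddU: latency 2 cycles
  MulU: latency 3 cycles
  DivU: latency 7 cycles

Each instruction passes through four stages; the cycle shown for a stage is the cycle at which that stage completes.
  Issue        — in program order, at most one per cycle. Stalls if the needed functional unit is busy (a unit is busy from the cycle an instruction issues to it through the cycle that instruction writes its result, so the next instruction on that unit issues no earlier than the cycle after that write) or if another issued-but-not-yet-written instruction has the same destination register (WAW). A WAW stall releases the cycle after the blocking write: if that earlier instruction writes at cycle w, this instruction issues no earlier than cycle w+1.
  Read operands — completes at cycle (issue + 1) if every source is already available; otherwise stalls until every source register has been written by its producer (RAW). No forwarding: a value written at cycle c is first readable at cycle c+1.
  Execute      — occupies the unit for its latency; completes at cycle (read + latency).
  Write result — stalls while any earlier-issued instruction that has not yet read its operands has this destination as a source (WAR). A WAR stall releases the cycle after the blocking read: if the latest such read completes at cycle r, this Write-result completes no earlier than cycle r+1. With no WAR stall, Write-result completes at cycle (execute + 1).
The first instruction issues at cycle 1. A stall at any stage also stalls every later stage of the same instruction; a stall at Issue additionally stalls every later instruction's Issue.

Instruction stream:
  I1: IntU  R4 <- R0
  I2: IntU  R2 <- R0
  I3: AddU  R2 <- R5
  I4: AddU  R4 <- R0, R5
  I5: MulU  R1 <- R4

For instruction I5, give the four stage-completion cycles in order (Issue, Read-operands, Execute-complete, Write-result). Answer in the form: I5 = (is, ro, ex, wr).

c1: I1→IntU
c2: I1 RO
c3: I1 EX
c4: I1 WR R4
c5: I2→IntU
c6: I2 RO
c7: I2 EX
c8: I2 WR R2
c9: I3→AddU
c10: I3 RO
c12: I3 EX
c13: I3 WR R2
c14: I4→AddU
c15: I4 RO, I5→MulU
c17: I4 EX
c18: I4 WR R4
c19: I5 RO
c22: I5 EX
c23: I5 WR R1

I5 = (15, 19, 22, 23)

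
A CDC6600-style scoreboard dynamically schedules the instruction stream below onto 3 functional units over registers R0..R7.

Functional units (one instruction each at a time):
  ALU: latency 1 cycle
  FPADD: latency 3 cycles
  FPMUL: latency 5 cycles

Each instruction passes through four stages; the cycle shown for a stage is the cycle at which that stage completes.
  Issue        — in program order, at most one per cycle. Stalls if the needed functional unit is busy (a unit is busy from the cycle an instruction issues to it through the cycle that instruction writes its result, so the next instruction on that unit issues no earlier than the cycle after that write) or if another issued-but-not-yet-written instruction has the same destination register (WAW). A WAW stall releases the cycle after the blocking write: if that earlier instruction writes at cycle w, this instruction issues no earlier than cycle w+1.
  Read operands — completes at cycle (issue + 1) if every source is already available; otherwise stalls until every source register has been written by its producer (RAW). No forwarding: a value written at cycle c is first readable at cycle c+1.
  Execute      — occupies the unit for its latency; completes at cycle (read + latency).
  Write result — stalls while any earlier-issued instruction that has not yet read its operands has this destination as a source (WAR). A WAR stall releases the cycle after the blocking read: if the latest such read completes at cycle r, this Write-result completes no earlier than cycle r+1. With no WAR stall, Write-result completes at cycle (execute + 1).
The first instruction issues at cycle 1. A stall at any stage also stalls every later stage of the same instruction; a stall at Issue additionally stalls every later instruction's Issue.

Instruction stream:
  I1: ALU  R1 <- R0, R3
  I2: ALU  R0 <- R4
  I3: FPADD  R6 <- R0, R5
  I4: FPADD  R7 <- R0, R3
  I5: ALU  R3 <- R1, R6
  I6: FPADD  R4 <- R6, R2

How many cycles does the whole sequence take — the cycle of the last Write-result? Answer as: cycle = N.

cycle = 25

c1: I1 issues→ALU
c2: I1 reads
c3: I1 exec-done
c4: I1 writes R1
c5: I2 issues→ALU
c6: I2 reads; I3 issues→FPADD
c7: I2 exec-done
c8: I2 writes R0
c9: I3 reads
c12: I3 exec-done
c13: I3 writes R6
c14: I4 issues→FPADD
c15: I4 reads; I5 issues→ALU
c16: I5 reads
c17: I5 exec-done
c18: I4 exec-done; I5 writes R3
c19: I4 writes R7
c20: I6 issues→FPADD
c21: I6 reads
c24: I6 exec-done
c25: I6 writes R4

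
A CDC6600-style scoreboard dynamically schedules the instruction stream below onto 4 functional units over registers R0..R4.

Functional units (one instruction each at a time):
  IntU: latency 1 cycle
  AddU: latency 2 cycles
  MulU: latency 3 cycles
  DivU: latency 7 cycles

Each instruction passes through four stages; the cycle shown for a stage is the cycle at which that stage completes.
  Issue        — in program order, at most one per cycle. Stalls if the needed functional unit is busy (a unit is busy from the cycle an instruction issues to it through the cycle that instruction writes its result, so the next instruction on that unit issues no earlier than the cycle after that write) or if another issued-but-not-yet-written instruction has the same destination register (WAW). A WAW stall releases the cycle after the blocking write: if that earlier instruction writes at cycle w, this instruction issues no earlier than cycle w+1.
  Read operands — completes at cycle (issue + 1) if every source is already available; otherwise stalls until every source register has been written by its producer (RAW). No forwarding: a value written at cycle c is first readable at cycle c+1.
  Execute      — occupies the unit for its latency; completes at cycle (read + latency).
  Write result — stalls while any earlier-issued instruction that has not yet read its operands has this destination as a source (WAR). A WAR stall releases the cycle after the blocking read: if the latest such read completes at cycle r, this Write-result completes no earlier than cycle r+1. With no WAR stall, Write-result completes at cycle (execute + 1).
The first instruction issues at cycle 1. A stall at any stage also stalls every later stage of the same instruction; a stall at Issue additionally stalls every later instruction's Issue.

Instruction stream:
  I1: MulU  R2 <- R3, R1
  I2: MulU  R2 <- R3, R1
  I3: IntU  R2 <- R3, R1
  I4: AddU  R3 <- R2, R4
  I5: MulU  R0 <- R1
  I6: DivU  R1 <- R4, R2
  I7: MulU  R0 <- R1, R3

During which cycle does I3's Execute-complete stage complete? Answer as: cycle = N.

cycle = 15

  I1 | 1 | 2 | 5 | 6
  I2 | 7 | 8 | 11 | 12   struct: MulU busy until I1 writes@6
  I3 | 13 | 14 | 15 | 16   WAW R2: wait I2 write@12
  I4 | 14 | 17 | 19 | 20   RAW R2: wait I3 write@16
  I5 | 15 | 16 | 19 | 20
  I6 | 16 | 17 | 24 | 25
  I7 | 21 | 26 | 29 | 30   struct: MulU busy until I5 writes@20 · RAW R1: wait I6 write@25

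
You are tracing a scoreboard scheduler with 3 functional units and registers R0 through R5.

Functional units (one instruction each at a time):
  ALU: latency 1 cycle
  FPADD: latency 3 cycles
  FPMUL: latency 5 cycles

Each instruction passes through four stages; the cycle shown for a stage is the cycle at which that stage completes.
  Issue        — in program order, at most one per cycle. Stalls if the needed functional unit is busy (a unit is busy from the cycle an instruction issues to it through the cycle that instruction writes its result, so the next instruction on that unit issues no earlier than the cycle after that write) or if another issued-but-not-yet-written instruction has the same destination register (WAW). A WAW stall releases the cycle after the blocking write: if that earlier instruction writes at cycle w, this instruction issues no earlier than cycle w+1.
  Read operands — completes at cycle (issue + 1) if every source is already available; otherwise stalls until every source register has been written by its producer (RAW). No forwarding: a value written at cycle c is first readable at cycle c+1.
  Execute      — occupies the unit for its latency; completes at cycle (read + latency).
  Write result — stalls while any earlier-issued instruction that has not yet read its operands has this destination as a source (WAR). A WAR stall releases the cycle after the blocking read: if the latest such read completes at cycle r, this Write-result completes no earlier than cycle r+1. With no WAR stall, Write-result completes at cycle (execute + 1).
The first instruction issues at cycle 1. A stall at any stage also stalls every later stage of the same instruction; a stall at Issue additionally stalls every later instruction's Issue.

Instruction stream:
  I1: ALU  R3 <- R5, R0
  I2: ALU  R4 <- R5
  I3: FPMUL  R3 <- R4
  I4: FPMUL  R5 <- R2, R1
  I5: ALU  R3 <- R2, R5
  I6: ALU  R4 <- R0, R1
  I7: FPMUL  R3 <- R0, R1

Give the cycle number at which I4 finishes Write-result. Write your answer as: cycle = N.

I1 -> (1, 2, 3, 4)
I2 -> (5, 6, 7, 8)  // struct: ALU busy until I1 writes@4
I3 -> (6, 9, 14, 15)  // RAW R4: wait I2 write@8
I4 -> (16, 17, 22, 23)  // struct: FPMUL busy until I3 writes@15
I5 -> (17, 24, 25, 26)  // RAW R5: wait I4 write@23
I6 -> (27, 28, 29, 30)  // struct: ALU busy until I5 writes@26
I7 -> (28, 29, 34, 35)

cycle = 23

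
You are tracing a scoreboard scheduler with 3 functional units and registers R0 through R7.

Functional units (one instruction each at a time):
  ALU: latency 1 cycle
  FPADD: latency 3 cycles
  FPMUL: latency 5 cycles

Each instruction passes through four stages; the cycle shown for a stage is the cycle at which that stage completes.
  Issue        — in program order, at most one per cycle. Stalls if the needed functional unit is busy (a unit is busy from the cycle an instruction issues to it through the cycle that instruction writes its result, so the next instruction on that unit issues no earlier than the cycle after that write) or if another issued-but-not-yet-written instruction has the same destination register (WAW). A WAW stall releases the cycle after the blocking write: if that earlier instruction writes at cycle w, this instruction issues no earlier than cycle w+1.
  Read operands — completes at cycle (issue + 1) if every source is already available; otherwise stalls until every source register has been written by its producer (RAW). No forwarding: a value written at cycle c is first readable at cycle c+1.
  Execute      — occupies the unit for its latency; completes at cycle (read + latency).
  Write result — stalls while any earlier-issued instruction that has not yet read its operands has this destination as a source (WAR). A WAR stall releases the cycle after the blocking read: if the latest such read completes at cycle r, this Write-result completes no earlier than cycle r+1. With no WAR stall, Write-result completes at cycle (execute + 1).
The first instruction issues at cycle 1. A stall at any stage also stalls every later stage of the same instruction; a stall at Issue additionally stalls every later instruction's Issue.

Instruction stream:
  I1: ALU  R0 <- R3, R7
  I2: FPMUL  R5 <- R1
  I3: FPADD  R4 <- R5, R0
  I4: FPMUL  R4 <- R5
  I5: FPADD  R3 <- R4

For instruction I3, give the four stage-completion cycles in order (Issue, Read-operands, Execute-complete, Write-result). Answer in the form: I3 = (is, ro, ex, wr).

I3 = (3, 10, 13, 14)

cycle 1: issue I1 (ALU)
cycle 2: I1 read-ops | issue I2 (FPMUL)
cycle 3: I1 finished on ALU | I2 read-ops | issue I3 (FPADD)
cycle 4: I1→R0
cycle 8: I2 finished on FPMUL
cycle 9: I2→R5
cycle 10: I3 read-ops
cycle 13: I3 finished on FPADD
cycle 14: I3→R4
cycle 15: issue I4 (FPMUL)
cycle 16: I4 read-ops | issue I5 (FPADD)
cycle 21: I4 finished on FPMUL
cycle 22: I4→R4
cycle 23: I5 read-ops
cycle 26: I5 finished on FPADD
cycle 27: I5→R3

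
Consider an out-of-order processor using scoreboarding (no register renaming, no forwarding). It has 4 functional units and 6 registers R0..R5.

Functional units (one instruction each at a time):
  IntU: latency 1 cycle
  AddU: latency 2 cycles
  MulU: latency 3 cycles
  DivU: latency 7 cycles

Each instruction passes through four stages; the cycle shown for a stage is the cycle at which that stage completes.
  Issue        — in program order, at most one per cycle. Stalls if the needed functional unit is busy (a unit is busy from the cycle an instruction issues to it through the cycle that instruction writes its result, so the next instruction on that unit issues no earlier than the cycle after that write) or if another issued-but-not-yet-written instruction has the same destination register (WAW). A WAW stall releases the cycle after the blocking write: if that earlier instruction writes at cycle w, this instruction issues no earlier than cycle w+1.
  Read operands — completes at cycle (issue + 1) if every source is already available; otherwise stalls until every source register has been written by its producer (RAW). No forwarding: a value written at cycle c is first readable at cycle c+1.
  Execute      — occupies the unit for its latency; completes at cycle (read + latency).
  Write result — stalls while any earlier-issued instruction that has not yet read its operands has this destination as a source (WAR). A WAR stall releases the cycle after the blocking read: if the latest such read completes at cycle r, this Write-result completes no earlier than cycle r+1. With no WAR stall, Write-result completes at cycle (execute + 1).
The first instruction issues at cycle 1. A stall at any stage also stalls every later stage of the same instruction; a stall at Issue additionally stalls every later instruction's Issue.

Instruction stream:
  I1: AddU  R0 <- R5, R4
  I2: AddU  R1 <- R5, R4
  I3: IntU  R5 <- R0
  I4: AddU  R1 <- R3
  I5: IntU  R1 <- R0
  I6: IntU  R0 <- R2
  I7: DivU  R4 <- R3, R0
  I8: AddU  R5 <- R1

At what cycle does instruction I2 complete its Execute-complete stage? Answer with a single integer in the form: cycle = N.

cycle = 9

t=1  I1→AddU
t=2  I1 RO
t=4  I1 EX
t=5  I1 WR R0
t=6  I2→AddU
t=7  I2 RO, I3→IntU
t=8  I3 RO
t=9  I2 EX, I3 EX
t=10  I2 WR R1, I3 WR R5
t=11  I4→AddU
t=12  I4 RO
t=14  I4 EX
t=15  I4 WR R1
t=16  I5→IntU
t=17  I5 RO
t=18  I5 EX
t=19  I5 WR R1
t=20  I6→IntU
t=21  I6 RO, I7→DivU
t=22  I6 EX, I8→AddU
t=23  I6 WR R0, I8 RO
t=24  I7 RO
t=25  I8 EX
t=26  I8 WR R5
t=31  I7 EX
t=32  I7 WR R4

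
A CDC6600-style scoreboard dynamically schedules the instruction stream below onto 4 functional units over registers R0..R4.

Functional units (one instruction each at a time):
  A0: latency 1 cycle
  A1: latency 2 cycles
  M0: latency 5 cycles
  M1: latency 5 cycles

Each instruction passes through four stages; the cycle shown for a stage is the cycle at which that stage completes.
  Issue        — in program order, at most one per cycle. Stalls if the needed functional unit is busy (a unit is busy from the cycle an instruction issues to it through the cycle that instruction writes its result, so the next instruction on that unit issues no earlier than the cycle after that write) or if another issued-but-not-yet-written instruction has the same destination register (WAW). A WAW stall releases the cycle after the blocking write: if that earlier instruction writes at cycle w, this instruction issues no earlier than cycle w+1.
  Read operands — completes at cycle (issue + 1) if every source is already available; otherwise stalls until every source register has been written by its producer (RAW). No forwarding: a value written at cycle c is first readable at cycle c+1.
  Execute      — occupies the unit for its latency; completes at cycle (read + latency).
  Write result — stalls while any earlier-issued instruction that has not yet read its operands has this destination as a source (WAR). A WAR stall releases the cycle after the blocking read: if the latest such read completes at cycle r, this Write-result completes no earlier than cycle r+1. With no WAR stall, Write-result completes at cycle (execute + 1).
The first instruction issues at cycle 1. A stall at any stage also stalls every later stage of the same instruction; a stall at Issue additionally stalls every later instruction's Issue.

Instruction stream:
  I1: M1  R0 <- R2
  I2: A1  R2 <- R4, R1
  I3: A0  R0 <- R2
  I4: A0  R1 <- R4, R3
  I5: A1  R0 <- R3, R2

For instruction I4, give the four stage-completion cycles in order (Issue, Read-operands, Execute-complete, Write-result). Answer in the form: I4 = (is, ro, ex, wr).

I1: IS=1 RO=2 EX=7 WR=8
I2: IS=2 RO=3 EX=5 WR=6
I3: IS=9 RO=10 EX=11 WR=12  [WAW R0: wait I1 write@8]
I4: IS=13 RO=14 EX=15 WR=16  [struct: A0 busy until I3 writes@12]
I5: IS=14 RO=15 EX=17 WR=18

I4 = (13, 14, 15, 16)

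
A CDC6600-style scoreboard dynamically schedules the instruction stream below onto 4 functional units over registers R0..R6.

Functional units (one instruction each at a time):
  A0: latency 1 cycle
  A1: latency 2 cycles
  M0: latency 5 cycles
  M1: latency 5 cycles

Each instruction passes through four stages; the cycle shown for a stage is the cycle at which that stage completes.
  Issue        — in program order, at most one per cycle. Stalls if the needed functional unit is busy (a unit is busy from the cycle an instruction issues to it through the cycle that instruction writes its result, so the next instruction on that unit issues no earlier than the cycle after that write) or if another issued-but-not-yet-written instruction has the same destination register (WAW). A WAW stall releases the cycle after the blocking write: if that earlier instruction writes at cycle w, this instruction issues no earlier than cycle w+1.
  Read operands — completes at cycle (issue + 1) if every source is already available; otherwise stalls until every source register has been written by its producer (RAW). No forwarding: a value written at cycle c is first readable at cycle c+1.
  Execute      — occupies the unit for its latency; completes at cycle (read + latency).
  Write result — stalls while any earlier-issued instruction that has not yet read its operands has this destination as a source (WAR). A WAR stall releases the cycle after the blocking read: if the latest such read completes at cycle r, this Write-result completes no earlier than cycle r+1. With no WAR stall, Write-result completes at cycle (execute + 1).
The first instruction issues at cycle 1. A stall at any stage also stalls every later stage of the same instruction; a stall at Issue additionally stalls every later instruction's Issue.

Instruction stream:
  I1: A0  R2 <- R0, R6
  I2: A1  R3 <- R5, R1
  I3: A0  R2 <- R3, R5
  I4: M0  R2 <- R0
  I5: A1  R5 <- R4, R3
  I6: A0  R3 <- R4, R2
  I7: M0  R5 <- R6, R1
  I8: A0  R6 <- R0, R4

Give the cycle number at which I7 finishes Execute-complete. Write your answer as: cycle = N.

cycle = 24

[1] I1 dispatched to A0
[2] I1 operands ready · I2 dispatched to A1
[3] I1 complete · I2 operands ready
[4] R2←I1
[5] I2 complete · I3 dispatched to A0
[6] R3←I2
[7] I3 operands ready
[8] I3 complete
[9] R2←I3
[10] I4 dispatched to M0
[11] I4 operands ready · I5 dispatched to A1
[12] I5 operands ready · I6 dispatched to A0
[14] I5 complete
[15] R5←I5
[16] I4 complete
[17] R2←I4
[18] I6 operands ready · I7 dispatched to M0
[19] I6 complete · I7 operands ready
[20] R3←I6
[21] I8 dispatched to A0
[22] I8 operands ready
[23] I8 complete
[24] I7 complete · R6←I8
[25] R5←I7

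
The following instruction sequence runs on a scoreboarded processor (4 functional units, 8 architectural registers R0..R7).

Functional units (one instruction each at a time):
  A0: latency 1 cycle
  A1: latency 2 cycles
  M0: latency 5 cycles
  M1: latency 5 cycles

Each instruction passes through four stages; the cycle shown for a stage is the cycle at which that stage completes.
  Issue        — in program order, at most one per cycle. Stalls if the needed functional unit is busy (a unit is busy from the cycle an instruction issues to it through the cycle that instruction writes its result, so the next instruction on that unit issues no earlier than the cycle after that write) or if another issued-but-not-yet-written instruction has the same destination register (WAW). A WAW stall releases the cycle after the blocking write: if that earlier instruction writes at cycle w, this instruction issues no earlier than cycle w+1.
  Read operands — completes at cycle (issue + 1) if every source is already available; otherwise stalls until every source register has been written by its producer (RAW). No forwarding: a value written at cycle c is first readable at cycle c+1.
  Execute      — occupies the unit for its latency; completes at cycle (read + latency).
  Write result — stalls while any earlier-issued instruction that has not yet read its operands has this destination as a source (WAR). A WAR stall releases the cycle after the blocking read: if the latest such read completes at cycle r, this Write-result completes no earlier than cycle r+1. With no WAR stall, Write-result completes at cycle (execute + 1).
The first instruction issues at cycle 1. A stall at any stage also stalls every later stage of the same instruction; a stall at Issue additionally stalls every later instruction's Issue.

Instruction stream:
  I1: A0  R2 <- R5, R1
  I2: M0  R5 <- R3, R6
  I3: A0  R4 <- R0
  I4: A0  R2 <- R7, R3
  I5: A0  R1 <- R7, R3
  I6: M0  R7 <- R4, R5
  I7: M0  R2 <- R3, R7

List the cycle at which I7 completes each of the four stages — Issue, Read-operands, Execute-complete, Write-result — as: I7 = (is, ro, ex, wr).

[I1] 1/2/3/4
[I2] 2/3/8/9
[I3] 5/6/7/8  (struct: A0 busy until I1 writes@4)
[I4] 9/10/11/12  (struct: A0 busy until I3 writes@8)
[I5] 13/14/15/16  (struct: A0 busy until I4 writes@12)
[I6] 14/15/20/21
[I7] 22/23/28/29  (struct: M0 busy until I6 writes@21)

I7 = (22, 23, 28, 29)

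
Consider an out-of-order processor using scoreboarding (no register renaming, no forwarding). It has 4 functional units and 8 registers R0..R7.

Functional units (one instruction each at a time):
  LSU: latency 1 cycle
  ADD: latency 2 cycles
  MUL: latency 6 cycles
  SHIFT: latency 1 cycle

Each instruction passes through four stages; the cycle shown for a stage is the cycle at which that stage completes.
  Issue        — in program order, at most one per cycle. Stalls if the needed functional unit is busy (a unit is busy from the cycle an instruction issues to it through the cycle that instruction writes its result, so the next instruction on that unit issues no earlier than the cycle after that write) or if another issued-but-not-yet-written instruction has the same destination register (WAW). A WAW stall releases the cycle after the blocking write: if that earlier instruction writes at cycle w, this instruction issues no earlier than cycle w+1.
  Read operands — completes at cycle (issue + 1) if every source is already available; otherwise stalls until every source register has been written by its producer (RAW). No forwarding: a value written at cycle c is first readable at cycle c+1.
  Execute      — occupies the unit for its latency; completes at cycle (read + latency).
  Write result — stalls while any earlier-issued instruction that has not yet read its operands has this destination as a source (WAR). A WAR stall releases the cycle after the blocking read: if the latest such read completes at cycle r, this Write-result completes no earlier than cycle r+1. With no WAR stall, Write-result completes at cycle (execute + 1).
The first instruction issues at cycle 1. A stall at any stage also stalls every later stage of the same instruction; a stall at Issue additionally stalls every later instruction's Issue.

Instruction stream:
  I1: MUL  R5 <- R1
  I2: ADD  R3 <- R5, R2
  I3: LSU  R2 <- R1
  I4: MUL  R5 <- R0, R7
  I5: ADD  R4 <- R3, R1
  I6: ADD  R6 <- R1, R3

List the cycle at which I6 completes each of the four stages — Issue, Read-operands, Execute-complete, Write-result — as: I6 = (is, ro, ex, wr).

cycle 1: I1 issues→MUL
cycle 2: I1 reads | I2 issues→ADD
cycle 3: I3 issues→LSU
cycle 4: I3 reads
cycle 5: I3 exec-done
cycle 8: I1 exec-done
cycle 9: I1 writes R5
cycle 10: I2 reads | I4 issues→MUL
cycle 11: I3 writes R2 | I4 reads
cycle 12: I2 exec-done
cycle 13: I2 writes R3
cycle 14: I5 issues→ADD
cycle 15: I5 reads
cycle 17: I4 exec-done | I5 exec-done
cycle 18: I4 writes R5 | I5 writes R4
cycle 19: I6 issues→ADD
cycle 20: I6 reads
cycle 22: I6 exec-done
cycle 23: I6 writes R6

I6 = (19, 20, 22, 23)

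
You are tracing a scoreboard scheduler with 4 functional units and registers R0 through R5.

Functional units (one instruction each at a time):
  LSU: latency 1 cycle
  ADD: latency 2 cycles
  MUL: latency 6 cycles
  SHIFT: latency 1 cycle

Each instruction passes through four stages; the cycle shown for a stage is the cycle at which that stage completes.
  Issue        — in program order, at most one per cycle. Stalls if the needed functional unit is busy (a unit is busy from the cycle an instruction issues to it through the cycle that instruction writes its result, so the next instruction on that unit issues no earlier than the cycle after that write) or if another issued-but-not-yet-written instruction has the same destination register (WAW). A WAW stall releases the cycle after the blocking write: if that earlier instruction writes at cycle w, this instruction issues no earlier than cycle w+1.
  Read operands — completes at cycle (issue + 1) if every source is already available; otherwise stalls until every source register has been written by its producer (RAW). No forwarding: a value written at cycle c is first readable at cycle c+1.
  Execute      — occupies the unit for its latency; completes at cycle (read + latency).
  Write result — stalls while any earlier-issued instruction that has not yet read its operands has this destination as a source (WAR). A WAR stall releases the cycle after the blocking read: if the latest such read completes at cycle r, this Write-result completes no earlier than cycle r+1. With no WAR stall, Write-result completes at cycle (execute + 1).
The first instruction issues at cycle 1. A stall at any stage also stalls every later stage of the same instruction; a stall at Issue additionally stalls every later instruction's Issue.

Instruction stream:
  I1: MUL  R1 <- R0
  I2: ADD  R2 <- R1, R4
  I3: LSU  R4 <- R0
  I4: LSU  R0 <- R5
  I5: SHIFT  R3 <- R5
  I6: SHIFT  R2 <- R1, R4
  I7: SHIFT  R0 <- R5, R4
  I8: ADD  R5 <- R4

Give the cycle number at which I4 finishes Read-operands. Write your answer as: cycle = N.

[1] I1→MUL
[2] I1 RO, I2→ADD
[3] I3→LSU
[4] I3 RO
[5] I3 EX
[8] I1 EX
[9] I1 WR R1
[10] I2 RO
[11] I3 WR R4
[12] I2 EX, I4→LSU
[13] I2 WR R2, I4 RO, I5→SHIFT
[14] I4 EX, I5 RO
[15] I4 WR R0, I5 EX
[16] I5 WR R3
[17] I6→SHIFT
[18] I6 RO
[19] I6 EX
[20] I6 WR R2
[21] I7→SHIFT
[22] I7 RO, I8→ADD
[23] I7 EX, I8 RO
[24] I7 WR R0
[25] I8 EX
[26] I8 WR R5

cycle = 13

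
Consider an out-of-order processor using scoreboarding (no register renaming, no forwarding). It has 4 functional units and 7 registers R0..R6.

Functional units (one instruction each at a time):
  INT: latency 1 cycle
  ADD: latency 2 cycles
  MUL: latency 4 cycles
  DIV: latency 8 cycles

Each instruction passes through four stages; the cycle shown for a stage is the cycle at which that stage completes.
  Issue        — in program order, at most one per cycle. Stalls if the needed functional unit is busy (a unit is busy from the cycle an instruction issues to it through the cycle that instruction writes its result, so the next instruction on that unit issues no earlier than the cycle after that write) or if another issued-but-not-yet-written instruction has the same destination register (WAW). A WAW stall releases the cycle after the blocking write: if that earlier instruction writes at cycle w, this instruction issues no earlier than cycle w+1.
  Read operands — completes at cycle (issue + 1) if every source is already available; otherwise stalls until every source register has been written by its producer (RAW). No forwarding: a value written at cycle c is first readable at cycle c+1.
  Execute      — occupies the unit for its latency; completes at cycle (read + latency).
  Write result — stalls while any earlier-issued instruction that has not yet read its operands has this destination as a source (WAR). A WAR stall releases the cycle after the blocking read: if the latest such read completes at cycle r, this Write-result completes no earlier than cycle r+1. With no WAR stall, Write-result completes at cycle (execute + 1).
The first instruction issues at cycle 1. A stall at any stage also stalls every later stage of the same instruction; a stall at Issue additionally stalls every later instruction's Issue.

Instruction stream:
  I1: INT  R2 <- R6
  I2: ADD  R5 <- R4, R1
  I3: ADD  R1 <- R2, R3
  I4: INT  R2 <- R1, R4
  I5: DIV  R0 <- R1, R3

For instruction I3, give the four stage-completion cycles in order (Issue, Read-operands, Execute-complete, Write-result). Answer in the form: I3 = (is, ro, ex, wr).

I3 = (7, 8, 10, 11)

cycle 1: I1 dispatched to INT
cycle 2: I1 operands ready, I2 dispatched to ADD
cycle 3: I1 complete, I2 operands ready
cycle 4: R2←I1
cycle 5: I2 complete
cycle 6: R5←I2
cycle 7: I3 dispatched to ADD
cycle 8: I3 operands ready, I4 dispatched to INT
cycle 9: I5 dispatched to DIV
cycle 10: I3 complete
cycle 11: R1←I3
cycle 12: I4 operands ready, I5 operands ready
cycle 13: I4 complete
cycle 14: R2←I4
cycle 20: I5 complete
cycle 21: R0←I5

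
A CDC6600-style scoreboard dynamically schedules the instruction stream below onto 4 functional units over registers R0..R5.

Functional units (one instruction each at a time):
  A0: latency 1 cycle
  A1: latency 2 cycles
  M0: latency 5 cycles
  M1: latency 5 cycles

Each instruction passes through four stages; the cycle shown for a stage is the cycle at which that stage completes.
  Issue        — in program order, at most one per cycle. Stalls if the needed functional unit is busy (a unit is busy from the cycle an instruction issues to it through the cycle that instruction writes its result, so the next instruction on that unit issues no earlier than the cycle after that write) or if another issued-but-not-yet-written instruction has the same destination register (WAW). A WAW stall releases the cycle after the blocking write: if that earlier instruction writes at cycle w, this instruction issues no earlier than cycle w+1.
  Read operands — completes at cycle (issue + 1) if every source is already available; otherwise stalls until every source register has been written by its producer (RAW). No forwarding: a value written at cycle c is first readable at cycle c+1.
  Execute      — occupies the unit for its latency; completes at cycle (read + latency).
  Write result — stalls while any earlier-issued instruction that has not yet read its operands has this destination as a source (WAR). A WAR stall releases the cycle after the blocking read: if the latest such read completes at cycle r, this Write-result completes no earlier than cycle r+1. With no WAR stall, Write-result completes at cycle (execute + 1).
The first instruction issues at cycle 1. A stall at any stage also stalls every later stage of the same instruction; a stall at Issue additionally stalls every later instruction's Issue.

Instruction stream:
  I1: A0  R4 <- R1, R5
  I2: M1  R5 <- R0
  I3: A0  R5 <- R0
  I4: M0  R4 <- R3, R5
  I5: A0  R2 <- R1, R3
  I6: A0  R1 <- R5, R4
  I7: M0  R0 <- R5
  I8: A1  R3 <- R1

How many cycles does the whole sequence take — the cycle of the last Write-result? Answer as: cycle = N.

cycle = 28

I1: IS=1 RO=2 EX=3 WR=4
I2: IS=2 RO=3 EX=8 WR=9
I3: IS=10 RO=11 EX=12 WR=13  [WAW R5: wait I2 write@9]
I4: IS=11 RO=14 EX=19 WR=20  [RAW R5: wait I3 write@13]
I5: IS=14 RO=15 EX=16 WR=17  [struct: A0 busy until I3 writes@13]
I6: IS=18 RO=21 EX=22 WR=23  [struct: A0 busy until I5 writes@17; RAW R4: wait I4 write@20]
I7: IS=21 RO=22 EX=27 WR=28  [struct: M0 busy until I4 writes@20]
I8: IS=22 RO=24 EX=26 WR=27  [RAW R1: wait I6 write@23]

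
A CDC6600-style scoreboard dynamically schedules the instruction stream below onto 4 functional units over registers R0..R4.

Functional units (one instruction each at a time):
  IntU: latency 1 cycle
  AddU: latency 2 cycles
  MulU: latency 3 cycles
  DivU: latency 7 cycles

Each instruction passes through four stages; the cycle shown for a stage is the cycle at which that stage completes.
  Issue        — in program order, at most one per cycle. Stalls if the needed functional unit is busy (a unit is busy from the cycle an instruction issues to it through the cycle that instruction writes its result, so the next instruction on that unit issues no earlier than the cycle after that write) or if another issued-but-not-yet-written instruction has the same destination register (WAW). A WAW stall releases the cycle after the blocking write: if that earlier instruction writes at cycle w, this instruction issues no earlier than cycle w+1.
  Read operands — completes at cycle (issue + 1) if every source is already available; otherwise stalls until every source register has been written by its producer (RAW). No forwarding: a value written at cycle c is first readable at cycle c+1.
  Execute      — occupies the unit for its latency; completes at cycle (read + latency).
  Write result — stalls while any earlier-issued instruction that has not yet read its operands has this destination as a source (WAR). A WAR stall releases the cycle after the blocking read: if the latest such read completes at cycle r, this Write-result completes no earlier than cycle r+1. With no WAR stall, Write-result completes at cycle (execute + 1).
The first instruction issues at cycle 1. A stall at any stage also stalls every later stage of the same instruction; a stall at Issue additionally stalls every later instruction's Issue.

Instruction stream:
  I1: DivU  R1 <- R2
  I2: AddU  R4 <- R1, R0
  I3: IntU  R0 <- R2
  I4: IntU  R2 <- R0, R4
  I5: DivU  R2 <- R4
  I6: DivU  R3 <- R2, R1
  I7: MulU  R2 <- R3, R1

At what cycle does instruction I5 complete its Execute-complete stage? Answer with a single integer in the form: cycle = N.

I1 -> (1, 2, 9, 10)
I2 -> (2, 11, 13, 14)  // RAW R1: wait I1 write@10
I3 -> (3, 4, 5, 12)  // WAR R0: wait I2 read@11
I4 -> (13, 15, 16, 17)  // struct: IntU busy until I3 writes@12, RAW R4: wait I2 write@14
I5 -> (18, 19, 26, 27)  // WAW R2: wait I4 write@17
I6 -> (28, 29, 36, 37)  // struct: DivU busy until I5 writes@27
I7 -> (29, 38, 41, 42)  // RAW R3: wait I6 write@37

cycle = 26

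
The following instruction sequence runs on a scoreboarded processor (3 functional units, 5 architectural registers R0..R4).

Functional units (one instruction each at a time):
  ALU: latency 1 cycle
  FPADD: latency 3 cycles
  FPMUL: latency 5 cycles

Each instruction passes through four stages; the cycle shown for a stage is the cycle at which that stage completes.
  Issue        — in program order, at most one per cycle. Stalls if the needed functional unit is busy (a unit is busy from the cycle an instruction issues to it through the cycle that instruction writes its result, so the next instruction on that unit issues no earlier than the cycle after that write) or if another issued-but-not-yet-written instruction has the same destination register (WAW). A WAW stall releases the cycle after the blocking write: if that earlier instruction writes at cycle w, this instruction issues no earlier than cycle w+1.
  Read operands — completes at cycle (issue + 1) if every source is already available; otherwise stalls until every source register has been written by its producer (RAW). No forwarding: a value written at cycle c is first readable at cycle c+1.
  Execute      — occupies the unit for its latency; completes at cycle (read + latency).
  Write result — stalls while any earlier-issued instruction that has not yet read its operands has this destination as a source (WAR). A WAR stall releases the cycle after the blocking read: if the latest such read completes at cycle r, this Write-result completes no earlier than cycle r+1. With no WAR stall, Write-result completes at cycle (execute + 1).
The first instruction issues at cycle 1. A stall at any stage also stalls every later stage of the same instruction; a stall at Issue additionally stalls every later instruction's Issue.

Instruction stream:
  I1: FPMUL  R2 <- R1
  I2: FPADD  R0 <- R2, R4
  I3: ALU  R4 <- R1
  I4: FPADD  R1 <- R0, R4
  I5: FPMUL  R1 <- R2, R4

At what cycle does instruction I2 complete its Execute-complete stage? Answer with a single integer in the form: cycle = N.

cycle = 12

[1] I1 issues→FPMUL
[2] I1 reads | I2 issues→FPADD
[3] I3 issues→ALU
[4] I3 reads
[5] I3 exec-done
[7] I1 exec-done
[8] I1 writes R2
[9] I2 reads
[10] I3 writes R4
[12] I2 exec-done
[13] I2 writes R0
[14] I4 issues→FPADD
[15] I4 reads
[18] I4 exec-done
[19] I4 writes R1
[20] I5 issues→FPMUL
[21] I5 reads
[26] I5 exec-done
[27] I5 writes R1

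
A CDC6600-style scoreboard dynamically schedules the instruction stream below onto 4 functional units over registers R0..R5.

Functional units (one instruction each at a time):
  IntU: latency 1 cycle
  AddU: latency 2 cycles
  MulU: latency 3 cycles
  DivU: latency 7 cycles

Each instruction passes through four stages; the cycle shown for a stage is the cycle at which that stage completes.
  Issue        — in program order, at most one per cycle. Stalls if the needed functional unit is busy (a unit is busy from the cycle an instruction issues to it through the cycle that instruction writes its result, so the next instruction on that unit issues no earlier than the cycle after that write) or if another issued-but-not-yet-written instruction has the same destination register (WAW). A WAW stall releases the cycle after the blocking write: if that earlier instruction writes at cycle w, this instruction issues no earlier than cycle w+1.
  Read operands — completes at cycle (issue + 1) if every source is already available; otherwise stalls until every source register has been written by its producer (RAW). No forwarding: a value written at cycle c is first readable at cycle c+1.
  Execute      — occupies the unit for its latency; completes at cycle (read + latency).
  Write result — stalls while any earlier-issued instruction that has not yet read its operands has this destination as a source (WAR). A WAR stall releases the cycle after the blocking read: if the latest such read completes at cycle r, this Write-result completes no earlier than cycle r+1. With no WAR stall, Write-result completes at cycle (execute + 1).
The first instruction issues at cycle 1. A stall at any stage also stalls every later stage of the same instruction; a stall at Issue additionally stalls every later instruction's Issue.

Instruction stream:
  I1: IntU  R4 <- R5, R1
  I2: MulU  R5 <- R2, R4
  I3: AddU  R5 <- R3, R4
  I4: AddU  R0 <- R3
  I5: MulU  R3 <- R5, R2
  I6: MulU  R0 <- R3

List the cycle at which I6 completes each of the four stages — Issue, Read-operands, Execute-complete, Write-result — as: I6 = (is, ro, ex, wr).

I6 = (22, 23, 26, 27)

c1: issue I1 (IntU)
c2: I1 read-ops, issue I2 (MulU)
c3: I1 finished on IntU
c4: I1→R4
c5: I2 read-ops
c8: I2 finished on MulU
c9: I2→R5
c10: issue I3 (AddU)
c11: I3 read-ops
c13: I3 finished on AddU
c14: I3→R5
c15: issue I4 (AddU)
c16: I4 read-ops, issue I5 (MulU)
c17: I5 read-ops
c18: I4 finished on AddU
c19: I4→R0
c20: I5 finished on MulU
c21: I5→R3
c22: issue I6 (MulU)
c23: I6 read-ops
c26: I6 finished on MulU
c27: I6→R0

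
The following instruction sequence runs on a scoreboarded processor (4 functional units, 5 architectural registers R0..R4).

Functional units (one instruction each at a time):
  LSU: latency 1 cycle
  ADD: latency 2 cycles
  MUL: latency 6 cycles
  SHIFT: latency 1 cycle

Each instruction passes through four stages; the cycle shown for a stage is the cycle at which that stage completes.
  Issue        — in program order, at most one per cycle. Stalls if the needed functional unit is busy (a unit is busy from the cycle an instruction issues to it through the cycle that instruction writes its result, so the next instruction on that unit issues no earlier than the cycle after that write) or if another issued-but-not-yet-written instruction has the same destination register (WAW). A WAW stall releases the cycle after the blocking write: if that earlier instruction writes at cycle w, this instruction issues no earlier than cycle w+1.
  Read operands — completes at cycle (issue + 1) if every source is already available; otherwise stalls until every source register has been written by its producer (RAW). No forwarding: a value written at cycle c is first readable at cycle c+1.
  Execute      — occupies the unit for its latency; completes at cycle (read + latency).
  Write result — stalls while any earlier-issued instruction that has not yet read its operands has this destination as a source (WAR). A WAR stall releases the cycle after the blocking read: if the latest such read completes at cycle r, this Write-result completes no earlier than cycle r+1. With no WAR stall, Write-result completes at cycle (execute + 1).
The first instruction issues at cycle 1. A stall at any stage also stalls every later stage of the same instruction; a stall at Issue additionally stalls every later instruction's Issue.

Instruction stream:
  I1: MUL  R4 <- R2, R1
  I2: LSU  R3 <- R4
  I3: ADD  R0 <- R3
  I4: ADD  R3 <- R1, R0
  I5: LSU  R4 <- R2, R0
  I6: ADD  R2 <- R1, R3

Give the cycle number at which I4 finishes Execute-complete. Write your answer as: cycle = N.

I1: IS=1 RO=2 EX=8 WR=9
I2: IS=2 RO=10 EX=11 WR=12  [RAW R4: wait I1 write@9]
I3: IS=3 RO=13 EX=15 WR=16  [RAW R3: wait I2 write@12]
I4: IS=17 RO=18 EX=20 WR=21  [struct: ADD busy until I3 writes@16]
I5: IS=18 RO=19 EX=20 WR=21
I6: IS=22 RO=23 EX=25 WR=26  [struct: ADD busy until I4 writes@21]

cycle = 20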